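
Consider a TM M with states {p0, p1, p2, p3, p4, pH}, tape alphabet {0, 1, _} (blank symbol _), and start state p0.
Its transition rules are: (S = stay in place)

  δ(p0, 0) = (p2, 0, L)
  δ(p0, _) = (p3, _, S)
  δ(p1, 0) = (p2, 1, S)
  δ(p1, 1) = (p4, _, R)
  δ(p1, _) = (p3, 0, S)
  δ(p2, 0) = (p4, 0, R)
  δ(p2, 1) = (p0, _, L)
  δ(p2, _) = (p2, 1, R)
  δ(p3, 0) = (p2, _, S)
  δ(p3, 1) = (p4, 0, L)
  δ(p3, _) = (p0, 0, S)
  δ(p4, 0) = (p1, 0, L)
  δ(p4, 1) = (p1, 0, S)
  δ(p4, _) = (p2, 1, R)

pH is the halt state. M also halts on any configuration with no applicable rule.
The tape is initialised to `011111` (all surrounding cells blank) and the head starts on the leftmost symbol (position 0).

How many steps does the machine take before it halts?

17

state=p0 head=0 tape=___[0]11111   (p0,0)→(p2,0,L)
state=p2 head=-1 tape=__[_]011111   (p2,_)→(p2,1,R)
state=p2 head=0 tape=__1[0]11111   (p2,0)→(p4,0,R)
state=p4 head=1 tape=__10[1]1111   (p4,1)→(p1,0,S)
state=p1 head=1 tape=__10[0]1111   (p1,0)→(p2,1,S)
state=p2 head=1 tape=__10[1]1111   (p2,1)→(p0,_,L)
state=p0 head=0 tape=__1[0]_1111   (p0,0)→(p2,0,L)
state=p2 head=-1 tape=__[1]0_1111   (p2,1)→(p0,_,L)
state=p0 head=-2 tape=_[_]_0_1111   (p0,_)→(p3,_,S)
state=p3 head=-2 tape=_[_]_0_1111   (p3,_)→(p0,0,S)
state=p0 head=-2 tape=_[0]_0_1111   (p0,0)→(p2,0,L)
state=p2 head=-3 tape=[_]0_0_1111   (p2,_)→(p2,1,R)
state=p2 head=-2 tape=1[0]_0_1111   (p2,0)→(p4,0,R)
state=p4 head=-1 tape=10[_]0_1111   (p4,_)→(p2,1,R)
state=p2 head=0 tape=101[0]_1111   (p2,0)→(p4,0,R)
state=p4 head=1 tape=1010[_]1111   (p4,_)→(p2,1,R)
state=p2 head=2 tape=10101[1]111   (p2,1)→(p0,_,L)
state=p0 head=1 tape=1010[1]_111
M halts after 17 transitions.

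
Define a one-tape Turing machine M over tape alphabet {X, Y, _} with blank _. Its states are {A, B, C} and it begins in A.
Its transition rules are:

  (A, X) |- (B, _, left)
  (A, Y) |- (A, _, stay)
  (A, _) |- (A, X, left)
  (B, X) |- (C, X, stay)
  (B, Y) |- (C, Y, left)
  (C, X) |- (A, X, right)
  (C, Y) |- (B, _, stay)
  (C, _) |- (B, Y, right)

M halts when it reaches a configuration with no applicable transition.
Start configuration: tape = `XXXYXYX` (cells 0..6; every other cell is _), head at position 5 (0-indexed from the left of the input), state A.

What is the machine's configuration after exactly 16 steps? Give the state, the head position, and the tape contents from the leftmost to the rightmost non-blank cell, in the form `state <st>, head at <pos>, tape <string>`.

state B, head at -1, tape XXX_XX

A | _XXXYX[Y]X   read Y → write _, move stay, go to A
A | _XXXYX[_]X   read _ → write X, move left, go to A
A | _XXXY[X]XX   read X → write _, move left, go to B
B | _XXX[Y]_XX   read Y → write Y, move left, go to C
C | _XX[X]Y_XX   read X → write X, move right, go to A
A | _XXX[Y]_XX   read Y → write _, move stay, go to A
A | _XXX[_]_XX   read _ → write X, move left, go to A
A | _XX[X]X_XX   read X → write _, move left, go to B
B | _X[X]_X_XX   read X → write X, move stay, go to C
C | _X[X]_X_XX   read X → write X, move right, go to A
A | _XX[_]X_XX   read _ → write X, move left, go to A
A | _X[X]XX_XX   read X → write _, move left, go to B
B | _[X]_XX_XX   read X → write X, move stay, go to C
C | _[X]_XX_XX   read X → write X, move right, go to A
A | _X[_]XX_XX   read _ → write X, move left, go to A
A | _[X]XXX_XX   read X → write _, move left, go to B
B | [_]_XXX_XX
After 16 steps: state B, head at -1, tape XXX_XX.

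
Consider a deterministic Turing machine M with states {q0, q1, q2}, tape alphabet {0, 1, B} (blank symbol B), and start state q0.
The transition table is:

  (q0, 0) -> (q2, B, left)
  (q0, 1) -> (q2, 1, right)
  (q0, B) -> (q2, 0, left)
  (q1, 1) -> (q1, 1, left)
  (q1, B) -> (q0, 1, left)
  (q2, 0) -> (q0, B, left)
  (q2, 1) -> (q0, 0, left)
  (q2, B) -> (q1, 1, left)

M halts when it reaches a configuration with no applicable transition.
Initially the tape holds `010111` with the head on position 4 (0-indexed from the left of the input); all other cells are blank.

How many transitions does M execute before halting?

8

q0 | 0101[1]1   read 1 → write 1, move right, go to q2
q2 | 01011[1]   read 1 → write 0, move left, go to q0
q0 | 0101[1]0   read 1 → write 1, move right, go to q2
q2 | 01011[0]   read 0 → write B, move left, go to q0
q0 | 0101[1]B   read 1 → write 1, move right, go to q2
q2 | 01011[B]   read B → write 1, move left, go to q1
q1 | 0101[1]1   read 1 → write 1, move left, go to q1
q1 | 010[1]11   read 1 → write 1, move left, go to q1
q1 | 01[0]111
M halts after 8 transitions.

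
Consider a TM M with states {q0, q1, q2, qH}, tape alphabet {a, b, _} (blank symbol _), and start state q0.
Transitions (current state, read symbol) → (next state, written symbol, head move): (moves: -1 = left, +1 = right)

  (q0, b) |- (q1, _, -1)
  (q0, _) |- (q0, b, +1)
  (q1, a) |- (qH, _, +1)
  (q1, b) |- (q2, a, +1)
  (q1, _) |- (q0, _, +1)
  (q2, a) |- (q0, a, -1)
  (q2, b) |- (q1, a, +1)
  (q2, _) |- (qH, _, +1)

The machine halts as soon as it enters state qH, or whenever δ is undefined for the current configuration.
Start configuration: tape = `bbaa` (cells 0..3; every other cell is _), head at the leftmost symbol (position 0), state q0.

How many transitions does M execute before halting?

6

state=q0 head=0 tape=_[b]baa   (q0,b)→(q1,_,-1)
state=q1 head=-1 tape=[_]_baa   (q1,_)→(q0,_,+1)
state=q0 head=0 tape=_[_]baa   (q0,_)→(q0,b,+1)
state=q0 head=1 tape=_b[b]aa   (q0,b)→(q1,_,-1)
state=q1 head=0 tape=_[b]_aa   (q1,b)→(q2,a,+1)
state=q2 head=1 tape=_a[_]aa   (q2,_)→(qH,_,+1)
state=qH head=2 tape=_a_[a]a
M halts after 6 transitions.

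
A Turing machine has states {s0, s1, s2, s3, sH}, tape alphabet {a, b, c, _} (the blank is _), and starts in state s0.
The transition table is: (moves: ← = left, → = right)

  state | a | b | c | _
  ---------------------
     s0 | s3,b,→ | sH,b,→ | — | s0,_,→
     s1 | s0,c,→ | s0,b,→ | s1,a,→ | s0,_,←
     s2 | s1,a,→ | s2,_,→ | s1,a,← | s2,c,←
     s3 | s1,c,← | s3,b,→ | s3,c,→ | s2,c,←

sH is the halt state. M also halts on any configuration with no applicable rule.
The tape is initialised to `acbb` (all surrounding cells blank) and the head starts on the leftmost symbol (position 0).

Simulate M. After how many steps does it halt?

9

s0 | [a]cbb_   read a → write b, move →, go to s3
s3 | b[c]bb_   read c → write c, move →, go to s3
s3 | bc[b]b_   read b → write b, move →, go to s3
s3 | bcb[b]_   read b → write b, move →, go to s3
s3 | bcbb[_]   read _ → write c, move ←, go to s2
s2 | bcb[b]c   read b → write _, move →, go to s2
s2 | bcb_[c]   read c → write a, move ←, go to s1
s1 | bcb[_]a   read _ → write _, move ←, go to s0
s0 | bc[b]_a   read b → write b, move →, go to sH
sH | bcb[_]a
M halts after 9 transitions.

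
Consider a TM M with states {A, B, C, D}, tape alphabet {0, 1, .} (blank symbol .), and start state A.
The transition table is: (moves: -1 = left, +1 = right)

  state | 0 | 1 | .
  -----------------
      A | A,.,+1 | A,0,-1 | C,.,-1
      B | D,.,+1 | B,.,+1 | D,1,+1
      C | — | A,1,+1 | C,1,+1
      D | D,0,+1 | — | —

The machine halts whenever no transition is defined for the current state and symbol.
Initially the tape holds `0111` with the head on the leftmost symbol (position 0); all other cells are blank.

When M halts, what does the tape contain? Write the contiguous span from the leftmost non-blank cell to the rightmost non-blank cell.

11011

A | .[0]111   read 0 → write ., move +1, go to A
A | ..[1]11   read 1 → write 0, move -1, go to A
A | .[.]011   read . → write ., move -1, go to C
C | [.].011   read . → write 1, move +1, go to C
C | 1[.]011   read . → write 1, move +1, go to C
C | 11[0]11
The non-blank tape span at halt is 11011.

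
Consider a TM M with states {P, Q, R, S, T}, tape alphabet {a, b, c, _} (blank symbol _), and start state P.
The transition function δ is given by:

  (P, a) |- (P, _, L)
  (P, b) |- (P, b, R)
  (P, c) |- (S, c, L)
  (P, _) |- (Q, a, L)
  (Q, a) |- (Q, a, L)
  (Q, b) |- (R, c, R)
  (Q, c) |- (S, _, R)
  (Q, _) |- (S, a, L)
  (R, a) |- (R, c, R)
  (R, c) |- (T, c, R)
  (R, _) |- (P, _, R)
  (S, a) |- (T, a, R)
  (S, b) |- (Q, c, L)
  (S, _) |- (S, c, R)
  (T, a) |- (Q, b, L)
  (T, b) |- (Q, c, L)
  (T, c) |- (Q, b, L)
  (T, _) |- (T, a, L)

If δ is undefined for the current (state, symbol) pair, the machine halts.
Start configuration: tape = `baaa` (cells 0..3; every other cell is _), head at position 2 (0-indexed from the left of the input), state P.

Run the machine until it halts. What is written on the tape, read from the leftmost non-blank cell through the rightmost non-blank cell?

caba

P | ba[a]a   read a → write _, move L, go to P
P | b[a]_a   read a → write _, move L, go to P
P | [b]__a   read b → write b, move R, go to P
P | b[_]_a   read _ → write a, move L, go to Q
Q | [b]a_a   read b → write c, move R, go to R
R | c[a]_a   read a → write c, move R, go to R
R | cc[_]a   read _ → write _, move R, go to P
P | cc_[a]   read a → write _, move L, go to P
P | cc[_]_   read _ → write a, move L, go to Q
Q | c[c]a_   read c → write _, move R, go to S
S | c_[a]_   read a → write a, move R, go to T
T | c_a[_]   read _ → write a, move L, go to T
T | c_[a]a   read a → write b, move L, go to Q
Q | c[_]ba   read _ → write a, move L, go to S
S | [c]aba
The non-blank tape span at halt is caba.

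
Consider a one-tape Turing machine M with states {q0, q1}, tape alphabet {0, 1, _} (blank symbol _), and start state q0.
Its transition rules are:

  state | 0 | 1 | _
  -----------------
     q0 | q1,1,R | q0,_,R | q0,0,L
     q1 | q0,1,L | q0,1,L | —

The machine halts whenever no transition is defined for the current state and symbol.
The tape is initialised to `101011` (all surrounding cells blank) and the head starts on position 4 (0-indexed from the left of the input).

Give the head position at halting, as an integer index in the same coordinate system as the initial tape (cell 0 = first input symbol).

q0 | 1010[1]1___   read 1 → write _, move R, go to q0
q0 | 1010_[1]___   read 1 → write _, move R, go to q0
q0 | 1010__[_]__   read _ → write 0, move L, go to q0
q0 | 1010_[_]0__   read _ → write 0, move L, go to q0
q0 | 1010[_]00__   read _ → write 0, move L, go to q0
q0 | 101[0]000__   read 0 → write 1, move R, go to q1
q1 | 1011[0]00__   read 0 → write 1, move L, go to q0
q0 | 101[1]100__   read 1 → write _, move R, go to q0
q0 | 101_[1]00__   read 1 → write _, move R, go to q0
q0 | 101__[0]0__   read 0 → write 1, move R, go to q1
q1 | 101__1[0]__   read 0 → write 1, move L, go to q0
q0 | 101__[1]1__   read 1 → write _, move R, go to q0
q0 | 101___[1]__   read 1 → write _, move R, go to q0
q0 | 101____[_]_   read _ → write 0, move L, go to q0
q0 | 101___[_]0_   read _ → write 0, move L, go to q0
q0 | 101__[_]00_   read _ → write 0, move L, go to q0
q0 | 101_[_]000_   read _ → write 0, move L, go to q0
q0 | 101[_]0000_   read _ → write 0, move L, go to q0
q0 | 10[1]00000_   read 1 → write _, move R, go to q0
q0 | 10_[0]0000_   read 0 → write 1, move R, go to q1
q1 | 10_1[0]000_   read 0 → write 1, move L, go to q0
q0 | 10_[1]1000_   read 1 → write _, move R, go to q0
q0 | 10__[1]000_   read 1 → write _, move R, go to q0
q0 | 10___[0]00_   read 0 → write 1, move R, go to q1
q1 | 10___1[0]0_   read 0 → write 1, move L, go to q0
q0 | 10___[1]10_   read 1 → write _, move R, go to q0
q0 | 10____[1]0_   read 1 → write _, move R, go to q0
q0 | 10_____[0]_   read 0 → write 1, move R, go to q1
q1 | 10_____1[_]
At halt the head is at cell 8.

8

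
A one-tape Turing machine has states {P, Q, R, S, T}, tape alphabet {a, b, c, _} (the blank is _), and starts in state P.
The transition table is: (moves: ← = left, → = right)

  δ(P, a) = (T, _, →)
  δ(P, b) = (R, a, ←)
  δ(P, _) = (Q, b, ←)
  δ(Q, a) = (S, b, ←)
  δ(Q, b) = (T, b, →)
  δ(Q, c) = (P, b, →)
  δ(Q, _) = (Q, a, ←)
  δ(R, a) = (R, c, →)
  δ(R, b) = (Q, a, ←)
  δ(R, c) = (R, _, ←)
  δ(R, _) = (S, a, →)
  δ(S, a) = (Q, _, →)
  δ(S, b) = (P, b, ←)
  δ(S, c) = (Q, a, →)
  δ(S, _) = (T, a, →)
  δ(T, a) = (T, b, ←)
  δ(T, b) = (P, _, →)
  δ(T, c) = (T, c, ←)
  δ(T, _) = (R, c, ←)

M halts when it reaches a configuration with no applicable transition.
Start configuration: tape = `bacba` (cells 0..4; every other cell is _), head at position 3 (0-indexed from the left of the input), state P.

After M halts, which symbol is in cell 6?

c

state=P head=3 tape=bac[b]a__   (P,b)→(R,a,←)
state=R head=2 tape=ba[c]aa__   (R,c)→(R,_,←)
state=R head=1 tape=b[a]_aa__   (R,a)→(R,c,→)
state=R head=2 tape=bc[_]aa__   (R,_)→(S,a,→)
state=S head=3 tape=bca[a]a__   (S,a)→(Q,_,→)
state=Q head=4 tape=bca_[a]__   (Q,a)→(S,b,←)
state=S head=3 tape=bca[_]b__   (S,_)→(T,a,→)
state=T head=4 tape=bcaa[b]__   (T,b)→(P,_,→)
state=P head=5 tape=bcaa_[_]_   (P,_)→(Q,b,←)
state=Q head=4 tape=bcaa[_]b_   (Q,_)→(Q,a,←)
state=Q head=3 tape=bca[a]ab_   (Q,a)→(S,b,←)
state=S head=2 tape=bc[a]bab_   (S,a)→(Q,_,→)
state=Q head=3 tape=bc_[b]ab_   (Q,b)→(T,b,→)
state=T head=4 tape=bc_b[a]b_   (T,a)→(T,b,←)
state=T head=3 tape=bc_[b]bb_   (T,b)→(P,_,→)
state=P head=4 tape=bc__[b]b_   (P,b)→(R,a,←)
state=R head=3 tape=bc_[_]ab_   (R,_)→(S,a,→)
state=S head=4 tape=bc_a[a]b_   (S,a)→(Q,_,→)
state=Q head=5 tape=bc_a_[b]_   (Q,b)→(T,b,→)
state=T head=6 tape=bc_a_b[_]   (T,_)→(R,c,←)
state=R head=5 tape=bc_a_[b]c   (R,b)→(Q,a,←)
state=Q head=4 tape=bc_a[_]ac   (Q,_)→(Q,a,←)
state=Q head=3 tape=bc_[a]aac   (Q,a)→(S,b,←)
state=S head=2 tape=bc[_]baac   (S,_)→(T,a,→)
state=T head=3 tape=bca[b]aac   (T,b)→(P,_,→)
state=P head=4 tape=bca_[a]ac   (P,a)→(T,_,→)
state=T head=5 tape=bca__[a]c   (T,a)→(T,b,←)
state=T head=4 tape=bca_[_]bc   (T,_)→(R,c,←)
state=R head=3 tape=bca[_]cbc   (R,_)→(S,a,→)
state=S head=4 tape=bcaa[c]bc   (S,c)→(Q,a,→)
state=Q head=5 tape=bcaaa[b]c   (Q,b)→(T,b,→)
state=T head=6 tape=bcaaab[c]   (T,c)→(T,c,←)
state=T head=5 tape=bcaaa[b]c   (T,b)→(P,_,→)
state=P head=6 tape=bcaaa_[c]
Cell 6 holds c when M halts.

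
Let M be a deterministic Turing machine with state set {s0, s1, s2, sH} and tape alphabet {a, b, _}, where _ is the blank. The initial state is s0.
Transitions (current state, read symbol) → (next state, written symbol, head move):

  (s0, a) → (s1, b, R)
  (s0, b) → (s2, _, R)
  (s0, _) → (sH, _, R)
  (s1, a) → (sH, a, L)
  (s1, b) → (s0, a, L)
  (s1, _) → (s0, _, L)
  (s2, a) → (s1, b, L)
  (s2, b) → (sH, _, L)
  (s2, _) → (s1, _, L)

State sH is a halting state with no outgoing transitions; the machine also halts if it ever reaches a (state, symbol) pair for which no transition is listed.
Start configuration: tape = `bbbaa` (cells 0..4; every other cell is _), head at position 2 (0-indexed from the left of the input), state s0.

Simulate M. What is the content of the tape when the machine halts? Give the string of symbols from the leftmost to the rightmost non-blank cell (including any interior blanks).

ba

state=s0 head=2 tape=_bb[b]aa   (s0,b)→(s2,_,R)
state=s2 head=3 tape=_bb_[a]a   (s2,a)→(s1,b,L)
state=s1 head=2 tape=_bb[_]ba   (s1,_)→(s0,_,L)
state=s0 head=1 tape=_b[b]_ba   (s0,b)→(s2,_,R)
state=s2 head=2 tape=_b_[_]ba   (s2,_)→(s1,_,L)
state=s1 head=1 tape=_b[_]_ba   (s1,_)→(s0,_,L)
state=s0 head=0 tape=_[b]__ba   (s0,b)→(s2,_,R)
state=s2 head=1 tape=__[_]_ba   (s2,_)→(s1,_,L)
state=s1 head=0 tape=_[_]__ba   (s1,_)→(s0,_,L)
state=s0 head=-1 tape=[_]___ba   (s0,_)→(sH,_,R)
state=sH head=0 tape=_[_]__ba
The non-blank tape span at halt is ba.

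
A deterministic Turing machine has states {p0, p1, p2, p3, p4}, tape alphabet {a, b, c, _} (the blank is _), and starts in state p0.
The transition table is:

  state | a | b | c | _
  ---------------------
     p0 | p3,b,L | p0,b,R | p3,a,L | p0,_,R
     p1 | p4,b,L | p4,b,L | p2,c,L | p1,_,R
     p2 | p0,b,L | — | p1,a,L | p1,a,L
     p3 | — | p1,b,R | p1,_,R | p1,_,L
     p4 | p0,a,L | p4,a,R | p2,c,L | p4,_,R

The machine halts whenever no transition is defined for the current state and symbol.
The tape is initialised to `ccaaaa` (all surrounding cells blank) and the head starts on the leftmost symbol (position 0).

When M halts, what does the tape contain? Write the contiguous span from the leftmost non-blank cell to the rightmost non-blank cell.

state=p0 head=0 tape=__[c]caaaa   (p0,c)→(p3,a,L)
state=p3 head=-1 tape=_[_]acaaaa   (p3,_)→(p1,_,L)
state=p1 head=-2 tape=[_]_acaaaa   (p1,_)→(p1,_,R)
state=p1 head=-1 tape=_[_]acaaaa   (p1,_)→(p1,_,R)
state=p1 head=0 tape=__[a]caaaa   (p1,a)→(p4,b,L)
state=p4 head=-1 tape=_[_]bcaaaa   (p4,_)→(p4,_,R)
state=p4 head=0 tape=__[b]caaaa   (p4,b)→(p4,a,R)
state=p4 head=1 tape=__a[c]aaaa   (p4,c)→(p2,c,L)
state=p2 head=0 tape=__[a]caaaa   (p2,a)→(p0,b,L)
state=p0 head=-1 tape=_[_]bcaaaa   (p0,_)→(p0,_,R)
state=p0 head=0 tape=__[b]caaaa   (p0,b)→(p0,b,R)
state=p0 head=1 tape=__b[c]aaaa   (p0,c)→(p3,a,L)
state=p3 head=0 tape=__[b]aaaaa   (p3,b)→(p1,b,R)
state=p1 head=1 tape=__b[a]aaaa   (p1,a)→(p4,b,L)
state=p4 head=0 tape=__[b]baaaa   (p4,b)→(p4,a,R)
state=p4 head=1 tape=__a[b]aaaa   (p4,b)→(p4,a,R)
state=p4 head=2 tape=__aa[a]aaa   (p4,a)→(p0,a,L)
state=p0 head=1 tape=__a[a]aaaa   (p0,a)→(p3,b,L)
state=p3 head=0 tape=__[a]baaaa
The non-blank tape span at halt is abaaaa.

abaaaa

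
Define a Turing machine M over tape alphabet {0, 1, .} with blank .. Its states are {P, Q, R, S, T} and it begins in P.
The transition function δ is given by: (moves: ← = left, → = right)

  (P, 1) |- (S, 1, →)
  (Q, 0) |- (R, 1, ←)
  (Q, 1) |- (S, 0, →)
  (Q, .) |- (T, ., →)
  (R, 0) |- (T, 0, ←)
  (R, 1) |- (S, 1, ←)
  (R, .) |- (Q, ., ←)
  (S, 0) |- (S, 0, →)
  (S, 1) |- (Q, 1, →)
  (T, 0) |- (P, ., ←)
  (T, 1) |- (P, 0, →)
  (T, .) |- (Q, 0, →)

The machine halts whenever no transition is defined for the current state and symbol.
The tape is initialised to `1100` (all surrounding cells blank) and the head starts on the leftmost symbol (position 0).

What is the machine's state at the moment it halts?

S

P | [1]100.   read 1 → write 1, move →, go to S
S | 1[1]00.   read 1 → write 1, move →, go to Q
Q | 11[0]0.   read 0 → write 1, move ←, go to R
R | 1[1]10.   read 1 → write 1, move ←, go to S
S | [1]110.   read 1 → write 1, move →, go to Q
Q | 1[1]10.   read 1 → write 0, move →, go to S
S | 10[1]0.   read 1 → write 1, move →, go to Q
Q | 101[0].   read 0 → write 1, move ←, go to R
R | 10[1]1.   read 1 → write 1, move ←, go to S
S | 1[0]11.   read 0 → write 0, move →, go to S
S | 10[1]1.   read 1 → write 1, move →, go to Q
Q | 101[1].   read 1 → write 0, move →, go to S
S | 1010[.]
No transition is defined for (S, .); M halts in state S.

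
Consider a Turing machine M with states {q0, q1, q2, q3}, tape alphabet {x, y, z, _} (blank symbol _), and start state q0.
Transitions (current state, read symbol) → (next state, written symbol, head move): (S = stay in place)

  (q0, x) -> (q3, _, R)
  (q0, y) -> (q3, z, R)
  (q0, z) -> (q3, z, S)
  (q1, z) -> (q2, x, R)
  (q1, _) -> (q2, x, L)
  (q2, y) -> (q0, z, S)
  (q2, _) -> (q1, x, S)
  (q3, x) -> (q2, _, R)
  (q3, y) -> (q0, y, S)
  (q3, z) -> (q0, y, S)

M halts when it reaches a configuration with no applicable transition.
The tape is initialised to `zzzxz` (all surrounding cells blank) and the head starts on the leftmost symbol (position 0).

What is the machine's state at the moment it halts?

state=q0 head=0 tape=[z]zzxz   (q0,z)→(q3,z,S)
state=q3 head=0 tape=[z]zzxz   (q3,z)→(q0,y,S)
state=q0 head=0 tape=[y]zzxz   (q0,y)→(q3,z,R)
state=q3 head=1 tape=z[z]zxz   (q3,z)→(q0,y,S)
state=q0 head=1 tape=z[y]zxz   (q0,y)→(q3,z,R)
state=q3 head=2 tape=zz[z]xz   (q3,z)→(q0,y,S)
state=q0 head=2 tape=zz[y]xz   (q0,y)→(q3,z,R)
state=q3 head=3 tape=zzz[x]z   (q3,x)→(q2,_,R)
state=q2 head=4 tape=zzz_[z]
No transition is defined for (q2, z); M halts in state q2.

q2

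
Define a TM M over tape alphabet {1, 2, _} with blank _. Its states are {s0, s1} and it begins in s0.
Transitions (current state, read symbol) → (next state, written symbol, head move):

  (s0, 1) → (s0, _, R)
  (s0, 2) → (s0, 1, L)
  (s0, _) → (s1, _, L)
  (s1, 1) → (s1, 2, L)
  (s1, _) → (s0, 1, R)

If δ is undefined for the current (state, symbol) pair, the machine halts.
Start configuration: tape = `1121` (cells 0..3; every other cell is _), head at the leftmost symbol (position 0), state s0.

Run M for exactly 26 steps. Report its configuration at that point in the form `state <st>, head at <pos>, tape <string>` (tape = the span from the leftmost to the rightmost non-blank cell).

s0 | _[1]121   read 1 → write _, move R, go to s0
s0 | __[1]21   read 1 → write _, move R, go to s0
s0 | ___[2]1   read 2 → write 1, move L, go to s0
s0 | __[_]11   read _ → write _, move L, go to s1
s1 | _[_]_11   read _ → write 1, move R, go to s0
s0 | _1[_]11   read _ → write _, move L, go to s1
s1 | _[1]_11   read 1 → write 2, move L, go to s1
s1 | [_]2_11   read _ → write 1, move R, go to s0
s0 | 1[2]_11   read 2 → write 1, move L, go to s0
s0 | [1]1_11   read 1 → write _, move R, go to s0
s0 | _[1]_11   read 1 → write _, move R, go to s0
s0 | __[_]11   read _ → write _, move L, go to s1
s1 | _[_]_11   read _ → write 1, move R, go to s0
s0 | _1[_]11   read _ → write _, move L, go to s1
s1 | _[1]_11   read 1 → write 2, move L, go to s1
s1 | [_]2_11   read _ → write 1, move R, go to s0
s0 | 1[2]_11   read 2 → write 1, move L, go to s0
s0 | [1]1_11   read 1 → write _, move R, go to s0
s0 | _[1]_11   read 1 → write _, move R, go to s0
s0 | __[_]11   read _ → write _, move L, go to s1
s1 | _[_]_11   read _ → write 1, move R, go to s0
s0 | _1[_]11   read _ → write _, move L, go to s1
s1 | _[1]_11   read 1 → write 2, move L, go to s1
s1 | [_]2_11   read _ → write 1, move R, go to s0
s0 | 1[2]_11   read 2 → write 1, move L, go to s0
s0 | [1]1_11   read 1 → write _, move R, go to s0
s0 | _[1]_11
After 26 steps: state s0, head at 0, tape 1_11.

state s0, head at 0, tape 1_11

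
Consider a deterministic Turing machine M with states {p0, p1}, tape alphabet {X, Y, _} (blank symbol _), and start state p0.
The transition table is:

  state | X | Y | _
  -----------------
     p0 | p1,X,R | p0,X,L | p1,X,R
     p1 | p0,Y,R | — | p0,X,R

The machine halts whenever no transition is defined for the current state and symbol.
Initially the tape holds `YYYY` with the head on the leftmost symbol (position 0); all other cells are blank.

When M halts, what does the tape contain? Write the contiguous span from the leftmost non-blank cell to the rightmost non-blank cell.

XYXYY

state=p0 head=0 tape=_[Y]YYY   (p0,Y)→(p0,X,L)
state=p0 head=-1 tape=[_]XYYY   (p0,_)→(p1,X,R)
state=p1 head=0 tape=X[X]YYY   (p1,X)→(p0,Y,R)
state=p0 head=1 tape=XY[Y]YY   (p0,Y)→(p0,X,L)
state=p0 head=0 tape=X[Y]XYY   (p0,Y)→(p0,X,L)
state=p0 head=-1 tape=[X]XXYY   (p0,X)→(p1,X,R)
state=p1 head=0 tape=X[X]XYY   (p1,X)→(p0,Y,R)
state=p0 head=1 tape=XY[X]YY   (p0,X)→(p1,X,R)
state=p1 head=2 tape=XYX[Y]Y
The non-blank tape span at halt is XYXYY.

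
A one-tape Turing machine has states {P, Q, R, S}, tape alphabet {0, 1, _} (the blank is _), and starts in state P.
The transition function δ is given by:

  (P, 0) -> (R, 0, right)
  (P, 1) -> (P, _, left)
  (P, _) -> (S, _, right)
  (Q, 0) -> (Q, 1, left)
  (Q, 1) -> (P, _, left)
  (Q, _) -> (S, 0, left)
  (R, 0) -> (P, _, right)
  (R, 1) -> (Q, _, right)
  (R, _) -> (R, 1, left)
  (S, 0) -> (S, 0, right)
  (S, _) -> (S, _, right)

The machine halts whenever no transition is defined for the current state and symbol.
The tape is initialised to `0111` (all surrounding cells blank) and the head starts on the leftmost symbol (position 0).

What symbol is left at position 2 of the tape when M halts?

_

state=P head=0 tape=[0]111   (P,0)→(R,0,right)
state=R head=1 tape=0[1]11   (R,1)→(Q,_,right)
state=Q head=2 tape=0_[1]1   (Q,1)→(P,_,left)
state=P head=1 tape=0[_]_1   (P,_)→(S,_,right)
state=S head=2 tape=0_[_]1   (S,_)→(S,_,right)
state=S head=3 tape=0__[1]
Cell 2 holds _ when M halts.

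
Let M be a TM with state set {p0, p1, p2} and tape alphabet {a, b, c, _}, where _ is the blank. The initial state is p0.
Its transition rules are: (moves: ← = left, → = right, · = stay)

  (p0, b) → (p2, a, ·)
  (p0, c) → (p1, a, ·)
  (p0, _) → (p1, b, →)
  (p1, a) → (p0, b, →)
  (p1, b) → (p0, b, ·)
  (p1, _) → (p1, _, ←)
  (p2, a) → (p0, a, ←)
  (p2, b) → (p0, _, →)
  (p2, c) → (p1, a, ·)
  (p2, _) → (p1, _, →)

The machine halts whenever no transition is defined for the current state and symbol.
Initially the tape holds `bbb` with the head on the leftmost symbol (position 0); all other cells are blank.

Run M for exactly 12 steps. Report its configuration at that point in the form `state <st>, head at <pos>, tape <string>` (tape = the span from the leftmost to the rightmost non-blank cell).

state p0, head at 0, tape bbaab

state=p0 head=0 tape=__[b]bb   (p0,b)→(p2,a,·)
state=p2 head=0 tape=__[a]bb   (p2,a)→(p0,a,←)
state=p0 head=-1 tape=_[_]abb   (p0,_)→(p1,b,→)
state=p1 head=0 tape=_b[a]bb   (p1,a)→(p0,b,→)
state=p0 head=1 tape=_bb[b]b   (p0,b)→(p2,a,·)
state=p2 head=1 tape=_bb[a]b   (p2,a)→(p0,a,←)
state=p0 head=0 tape=_b[b]ab   (p0,b)→(p2,a,·)
state=p2 head=0 tape=_b[a]ab   (p2,a)→(p0,a,←)
state=p0 head=-1 tape=_[b]aab   (p0,b)→(p2,a,·)
state=p2 head=-1 tape=_[a]aab   (p2,a)→(p0,a,←)
state=p0 head=-2 tape=[_]aaab   (p0,_)→(p1,b,→)
state=p1 head=-1 tape=b[a]aab   (p1,a)→(p0,b,→)
state=p0 head=0 tape=bb[a]ab
After 12 steps: state p0, head at 0, tape bbaab.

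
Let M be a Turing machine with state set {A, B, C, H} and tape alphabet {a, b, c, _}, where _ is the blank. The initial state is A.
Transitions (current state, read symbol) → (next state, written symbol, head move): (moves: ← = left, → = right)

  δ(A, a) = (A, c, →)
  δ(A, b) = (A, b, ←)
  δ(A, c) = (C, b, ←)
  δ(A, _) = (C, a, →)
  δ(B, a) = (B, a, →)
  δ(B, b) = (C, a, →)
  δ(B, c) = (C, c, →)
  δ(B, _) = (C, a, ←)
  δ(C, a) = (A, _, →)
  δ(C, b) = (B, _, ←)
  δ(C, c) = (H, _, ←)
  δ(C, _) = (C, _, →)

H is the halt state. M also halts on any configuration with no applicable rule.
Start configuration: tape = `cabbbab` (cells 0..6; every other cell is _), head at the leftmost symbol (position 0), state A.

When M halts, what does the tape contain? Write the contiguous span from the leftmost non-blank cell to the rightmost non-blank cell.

a_bab

state=A head=0 tape=__[c]abbbab   (A,c)→(C,b,←)
state=C head=-1 tape=_[_]babbbab   (C,_)→(C,_,→)
state=C head=0 tape=__[b]abbbab   (C,b)→(B,_,←)
state=B head=-1 tape=_[_]_abbbab   (B,_)→(C,a,←)
state=C head=-2 tape=[_]a_abbbab   (C,_)→(C,_,→)
state=C head=-1 tape=_[a]_abbbab   (C,a)→(A,_,→)
state=A head=0 tape=__[_]abbbab   (A,_)→(C,a,→)
state=C head=1 tape=__a[a]bbbab   (C,a)→(A,_,→)
state=A head=2 tape=__a_[b]bbab   (A,b)→(A,b,←)
state=A head=1 tape=__a[_]bbbab   (A,_)→(C,a,→)
state=C head=2 tape=__aa[b]bbab   (C,b)→(B,_,←)
state=B head=1 tape=__a[a]_bbab   (B,a)→(B,a,→)
state=B head=2 tape=__aa[_]bbab   (B,_)→(C,a,←)
state=C head=1 tape=__a[a]abbab   (C,a)→(A,_,→)
state=A head=2 tape=__a_[a]bbab   (A,a)→(A,c,→)
state=A head=3 tape=__a_c[b]bab   (A,b)→(A,b,←)
state=A head=2 tape=__a_[c]bbab   (A,c)→(C,b,←)
state=C head=1 tape=__a[_]bbbab   (C,_)→(C,_,→)
state=C head=2 tape=__a_[b]bbab   (C,b)→(B,_,←)
state=B head=1 tape=__a[_]_bbab   (B,_)→(C,a,←)
state=C head=0 tape=__[a]a_bbab   (C,a)→(A,_,→)
state=A head=1 tape=___[a]_bbab   (A,a)→(A,c,→)
state=A head=2 tape=___c[_]bbab   (A,_)→(C,a,→)
state=C head=3 tape=___ca[b]bab   (C,b)→(B,_,←)
state=B head=2 tape=___c[a]_bab   (B,a)→(B,a,→)
state=B head=3 tape=___ca[_]bab   (B,_)→(C,a,←)
state=C head=2 tape=___c[a]abab   (C,a)→(A,_,→)
state=A head=3 tape=___c_[a]bab   (A,a)→(A,c,→)
state=A head=4 tape=___c_c[b]ab   (A,b)→(A,b,←)
state=A head=3 tape=___c_[c]bab   (A,c)→(C,b,←)
state=C head=2 tape=___c[_]bbab   (C,_)→(C,_,→)
state=C head=3 tape=___c_[b]bab   (C,b)→(B,_,←)
state=B head=2 tape=___c[_]_bab   (B,_)→(C,a,←)
state=C head=1 tape=___[c]a_bab   (C,c)→(H,_,←)
state=H head=0 tape=__[_]_a_bab
The non-blank tape span at halt is a_bab.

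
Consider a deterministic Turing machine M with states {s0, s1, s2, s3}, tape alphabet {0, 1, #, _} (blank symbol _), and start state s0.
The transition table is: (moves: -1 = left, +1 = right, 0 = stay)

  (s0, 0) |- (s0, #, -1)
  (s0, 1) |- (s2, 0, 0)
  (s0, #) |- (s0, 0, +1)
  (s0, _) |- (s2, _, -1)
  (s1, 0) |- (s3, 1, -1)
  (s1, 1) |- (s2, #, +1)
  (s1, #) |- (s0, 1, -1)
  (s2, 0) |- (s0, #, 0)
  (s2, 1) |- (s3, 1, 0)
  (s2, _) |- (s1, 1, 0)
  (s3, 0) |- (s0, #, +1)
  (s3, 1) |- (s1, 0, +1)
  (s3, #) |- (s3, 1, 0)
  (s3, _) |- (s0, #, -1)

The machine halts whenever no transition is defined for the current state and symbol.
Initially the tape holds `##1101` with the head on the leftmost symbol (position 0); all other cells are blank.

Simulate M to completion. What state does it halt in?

s2

state=s0 head=0 tape=__[#]#1101   (s0,#)→(s0,0,+1)
state=s0 head=1 tape=__0[#]1101   (s0,#)→(s0,0,+1)
state=s0 head=2 tape=__00[1]101   (s0,1)→(s2,0,0)
state=s2 head=2 tape=__00[0]101   (s2,0)→(s0,#,0)
state=s0 head=2 tape=__00[#]101   (s0,#)→(s0,0,+1)
state=s0 head=3 tape=__000[1]01   (s0,1)→(s2,0,0)
state=s2 head=3 tape=__000[0]01   (s2,0)→(s0,#,0)
state=s0 head=3 tape=__000[#]01   (s0,#)→(s0,0,+1)
state=s0 head=4 tape=__0000[0]1   (s0,0)→(s0,#,-1)
state=s0 head=3 tape=__000[0]#1   (s0,0)→(s0,#,-1)
state=s0 head=2 tape=__00[0]##1   (s0,0)→(s0,#,-1)
state=s0 head=1 tape=__0[0]###1   (s0,0)→(s0,#,-1)
state=s0 head=0 tape=__[0]####1   (s0,0)→(s0,#,-1)
state=s0 head=-1 tape=_[_]#####1   (s0,_)→(s2,_,-1)
state=s2 head=-2 tape=[_]_#####1   (s2,_)→(s1,1,0)
state=s1 head=-2 tape=[1]_#####1   (s1,1)→(s2,#,+1)
state=s2 head=-1 tape=#[_]#####1   (s2,_)→(s1,1,0)
state=s1 head=-1 tape=#[1]#####1   (s1,1)→(s2,#,+1)
state=s2 head=0 tape=##[#]####1
No transition is defined for (s2, #); M halts in state s2.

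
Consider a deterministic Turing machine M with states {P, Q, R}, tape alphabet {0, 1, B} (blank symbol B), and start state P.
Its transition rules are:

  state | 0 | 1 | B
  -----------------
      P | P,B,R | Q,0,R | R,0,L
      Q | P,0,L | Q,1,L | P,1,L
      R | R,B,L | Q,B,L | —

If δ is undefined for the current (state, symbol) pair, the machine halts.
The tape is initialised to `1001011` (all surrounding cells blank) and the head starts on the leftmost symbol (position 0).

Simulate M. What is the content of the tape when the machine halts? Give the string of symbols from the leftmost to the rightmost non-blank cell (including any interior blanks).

001

state=P head=0 tape=[1]001011   (P,1)→(Q,0,R)
state=Q head=1 tape=0[0]01011   (Q,0)→(P,0,L)
state=P head=0 tape=[0]001011   (P,0)→(P,B,R)
state=P head=1 tape=B[0]01011   (P,0)→(P,B,R)
state=P head=2 tape=BB[0]1011   (P,0)→(P,B,R)
state=P head=3 tape=BBB[1]011   (P,1)→(Q,0,R)
state=Q head=4 tape=BBB0[0]11   (Q,0)→(P,0,L)
state=P head=3 tape=BBB[0]011   (P,0)→(P,B,R)
state=P head=4 tape=BBBB[0]11   (P,0)→(P,B,R)
state=P head=5 tape=BBBBB[1]1   (P,1)→(Q,0,R)
state=Q head=6 tape=BBBBB0[1]   (Q,1)→(Q,1,L)
state=Q head=5 tape=BBBBB[0]1   (Q,0)→(P,0,L)
state=P head=4 tape=BBBB[B]01   (P,B)→(R,0,L)
state=R head=3 tape=BBB[B]001
The non-blank tape span at halt is 001.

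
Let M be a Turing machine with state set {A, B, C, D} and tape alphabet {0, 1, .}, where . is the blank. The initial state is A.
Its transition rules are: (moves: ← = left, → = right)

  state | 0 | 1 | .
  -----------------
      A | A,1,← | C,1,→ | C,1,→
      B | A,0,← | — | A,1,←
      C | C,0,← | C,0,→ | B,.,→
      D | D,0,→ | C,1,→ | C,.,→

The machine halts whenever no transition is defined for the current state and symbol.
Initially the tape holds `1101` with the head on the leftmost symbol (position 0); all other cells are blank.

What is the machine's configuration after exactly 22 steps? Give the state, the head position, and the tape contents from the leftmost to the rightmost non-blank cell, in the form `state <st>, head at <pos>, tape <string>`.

state B, head at -2, tape 000001

A | ...[1]101   read 1 → write 1, move →, go to C
C | ...1[1]01   read 1 → write 0, move →, go to C
C | ...10[0]1   read 0 → write 0, move ←, go to C
C | ...1[0]01   read 0 → write 0, move ←, go to C
C | ...[1]001   read 1 → write 0, move →, go to C
C | ...0[0]01   read 0 → write 0, move ←, go to C
C | ...[0]001   read 0 → write 0, move ←, go to C
C | ..[.]0001   read . → write ., move →, go to B
B | ...[0]001   read 0 → write 0, move ←, go to A
A | ..[.]0001   read . → write 1, move →, go to C
C | ..1[0]001   read 0 → write 0, move ←, go to C
C | ..[1]0001   read 1 → write 0, move →, go to C
C | ..0[0]001   read 0 → write 0, move ←, go to C
C | ..[0]0001   read 0 → write 0, move ←, go to C
C | .[.]00001   read . → write ., move →, go to B
B | ..[0]0001   read 0 → write 0, move ←, go to A
A | .[.]00001   read . → write 1, move →, go to C
C | .1[0]0001   read 0 → write 0, move ←, go to C
C | .[1]00001   read 1 → write 0, move →, go to C
C | .0[0]0001   read 0 → write 0, move ←, go to C
C | .[0]00001   read 0 → write 0, move ←, go to C
C | [.]000001   read . → write ., move →, go to B
B | .[0]00001
After 22 steps: state B, head at -2, tape 000001.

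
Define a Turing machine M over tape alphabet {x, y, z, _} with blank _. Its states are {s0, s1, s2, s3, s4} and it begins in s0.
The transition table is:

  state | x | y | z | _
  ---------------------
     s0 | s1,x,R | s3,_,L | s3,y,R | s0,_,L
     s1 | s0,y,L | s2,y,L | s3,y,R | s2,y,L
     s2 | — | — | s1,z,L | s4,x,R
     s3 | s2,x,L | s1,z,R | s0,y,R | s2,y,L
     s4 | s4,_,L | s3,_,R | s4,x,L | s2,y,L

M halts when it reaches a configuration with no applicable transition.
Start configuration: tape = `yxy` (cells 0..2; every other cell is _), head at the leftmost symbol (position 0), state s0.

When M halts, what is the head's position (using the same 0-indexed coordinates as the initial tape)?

state=s0 head=0 tape=____[y]xy_   (s0,y)→(s3,_,L)
state=s3 head=-1 tape=___[_]_xy_   (s3,_)→(s2,y,L)
state=s2 head=-2 tape=__[_]y_xy_   (s2,_)→(s4,x,R)
state=s4 head=-1 tape=__x[y]_xy_   (s4,y)→(s3,_,R)
state=s3 head=0 tape=__x_[_]xy_   (s3,_)→(s2,y,L)
state=s2 head=-1 tape=__x[_]yxy_   (s2,_)→(s4,x,R)
state=s4 head=0 tape=__xx[y]xy_   (s4,y)→(s3,_,R)
state=s3 head=1 tape=__xx_[x]y_   (s3,x)→(s2,x,L)
state=s2 head=0 tape=__xx[_]xy_   (s2,_)→(s4,x,R)
state=s4 head=1 tape=__xxx[x]y_   (s4,x)→(s4,_,L)
state=s4 head=0 tape=__xx[x]_y_   (s4,x)→(s4,_,L)
state=s4 head=-1 tape=__x[x]__y_   (s4,x)→(s4,_,L)
state=s4 head=-2 tape=__[x]___y_   (s4,x)→(s4,_,L)
state=s4 head=-3 tape=_[_]____y_   (s4,_)→(s2,y,L)
state=s2 head=-4 tape=[_]y____y_   (s2,_)→(s4,x,R)
state=s4 head=-3 tape=x[y]____y_   (s4,y)→(s3,_,R)
state=s3 head=-2 tape=x_[_]___y_   (s3,_)→(s2,y,L)
state=s2 head=-3 tape=x[_]y___y_   (s2,_)→(s4,x,R)
state=s4 head=-2 tape=xx[y]___y_   (s4,y)→(s3,_,R)
state=s3 head=-1 tape=xx_[_]__y_   (s3,_)→(s2,y,L)
state=s2 head=-2 tape=xx[_]y__y_   (s2,_)→(s4,x,R)
state=s4 head=-1 tape=xxx[y]__y_   (s4,y)→(s3,_,R)
state=s3 head=0 tape=xxx_[_]_y_   (s3,_)→(s2,y,L)
state=s2 head=-1 tape=xxx[_]y_y_   (s2,_)→(s4,x,R)
state=s4 head=0 tape=xxxx[y]_y_   (s4,y)→(s3,_,R)
state=s3 head=1 tape=xxxx_[_]y_   (s3,_)→(s2,y,L)
state=s2 head=0 tape=xxxx[_]yy_   (s2,_)→(s4,x,R)
state=s4 head=1 tape=xxxxx[y]y_   (s4,y)→(s3,_,R)
state=s3 head=2 tape=xxxxx_[y]_   (s3,y)→(s1,z,R)
state=s1 head=3 tape=xxxxx_z[_]   (s1,_)→(s2,y,L)
state=s2 head=2 tape=xxxxx_[z]y   (s2,z)→(s1,z,L)
state=s1 head=1 tape=xxxxx[_]zy   (s1,_)→(s2,y,L)
state=s2 head=0 tape=xxxx[x]yzy
At halt the head is at cell 0.

0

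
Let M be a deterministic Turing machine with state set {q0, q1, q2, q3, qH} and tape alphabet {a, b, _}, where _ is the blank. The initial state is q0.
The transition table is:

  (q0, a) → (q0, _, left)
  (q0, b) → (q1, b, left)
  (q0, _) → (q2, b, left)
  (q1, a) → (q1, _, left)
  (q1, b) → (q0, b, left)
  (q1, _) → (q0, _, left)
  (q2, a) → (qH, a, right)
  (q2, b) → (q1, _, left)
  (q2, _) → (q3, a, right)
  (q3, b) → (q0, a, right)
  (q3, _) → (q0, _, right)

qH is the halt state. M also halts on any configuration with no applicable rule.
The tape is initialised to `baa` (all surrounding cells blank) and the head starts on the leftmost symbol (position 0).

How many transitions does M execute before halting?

7

q0 | ___[b]aa   read b → write b, move left, go to q1
q1 | __[_]baa   read _ → write _, move left, go to q0
q0 | _[_]_baa   read _ → write b, move left, go to q2
q2 | [_]b_baa   read _ → write a, move right, go to q3
q3 | a[b]_baa   read b → write a, move right, go to q0
q0 | aa[_]baa   read _ → write b, move left, go to q2
q2 | a[a]bbaa   read a → write a, move right, go to qH
qH | aa[b]baa
M halts after 7 transitions.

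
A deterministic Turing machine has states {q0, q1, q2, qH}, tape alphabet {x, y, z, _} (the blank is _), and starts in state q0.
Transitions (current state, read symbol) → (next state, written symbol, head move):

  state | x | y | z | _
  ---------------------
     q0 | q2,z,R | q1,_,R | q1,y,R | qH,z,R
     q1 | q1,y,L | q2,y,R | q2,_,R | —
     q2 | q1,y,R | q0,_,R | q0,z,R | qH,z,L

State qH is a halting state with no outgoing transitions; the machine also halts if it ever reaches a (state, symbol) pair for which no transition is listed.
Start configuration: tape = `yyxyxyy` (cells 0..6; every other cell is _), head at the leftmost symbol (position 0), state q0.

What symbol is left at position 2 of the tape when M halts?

state=q0 head=0 tape=[y]yxyxyy__   (q0,y)→(q1,_,R)
state=q1 head=1 tape=_[y]xyxyy__   (q1,y)→(q2,y,R)
state=q2 head=2 tape=_y[x]yxyy__   (q2,x)→(q1,y,R)
state=q1 head=3 tape=_yy[y]xyy__   (q1,y)→(q2,y,R)
state=q2 head=4 tape=_yyy[x]yy__   (q2,x)→(q1,y,R)
state=q1 head=5 tape=_yyyy[y]y__   (q1,y)→(q2,y,R)
state=q2 head=6 tape=_yyyyy[y]__   (q2,y)→(q0,_,R)
state=q0 head=7 tape=_yyyyy_[_]_   (q0,_)→(qH,z,R)
state=qH head=8 tape=_yyyyy_z[_]
Cell 2 holds y when M halts.

y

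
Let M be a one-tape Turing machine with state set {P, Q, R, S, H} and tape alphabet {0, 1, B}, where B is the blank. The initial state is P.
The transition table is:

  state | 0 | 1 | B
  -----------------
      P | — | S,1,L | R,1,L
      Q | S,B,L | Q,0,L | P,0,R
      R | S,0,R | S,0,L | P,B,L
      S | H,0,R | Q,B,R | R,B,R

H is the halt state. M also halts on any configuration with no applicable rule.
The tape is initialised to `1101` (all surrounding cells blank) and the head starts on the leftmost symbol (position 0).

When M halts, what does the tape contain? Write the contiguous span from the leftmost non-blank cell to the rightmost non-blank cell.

0B01

state=P head=0 tape=B[1]101   (P,1)→(S,1,L)
state=S head=-1 tape=[B]1101   (S,B)→(R,B,R)
state=R head=0 tape=B[1]101   (R,1)→(S,0,L)
state=S head=-1 tape=[B]0101   (S,B)→(R,B,R)
state=R head=0 tape=B[0]101   (R,0)→(S,0,R)
state=S head=1 tape=B0[1]01   (S,1)→(Q,B,R)
state=Q head=2 tape=B0B[0]1   (Q,0)→(S,B,L)
state=S head=1 tape=B0[B]B1   (S,B)→(R,B,R)
state=R head=2 tape=B0B[B]1   (R,B)→(P,B,L)
state=P head=1 tape=B0[B]B1   (P,B)→(R,1,L)
state=R head=0 tape=B[0]1B1   (R,0)→(S,0,R)
state=S head=1 tape=B0[1]B1   (S,1)→(Q,B,R)
state=Q head=2 tape=B0B[B]1   (Q,B)→(P,0,R)
state=P head=3 tape=B0B0[1]   (P,1)→(S,1,L)
state=S head=2 tape=B0B[0]1   (S,0)→(H,0,R)
state=H head=3 tape=B0B0[1]
The non-blank tape span at halt is 0B01.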